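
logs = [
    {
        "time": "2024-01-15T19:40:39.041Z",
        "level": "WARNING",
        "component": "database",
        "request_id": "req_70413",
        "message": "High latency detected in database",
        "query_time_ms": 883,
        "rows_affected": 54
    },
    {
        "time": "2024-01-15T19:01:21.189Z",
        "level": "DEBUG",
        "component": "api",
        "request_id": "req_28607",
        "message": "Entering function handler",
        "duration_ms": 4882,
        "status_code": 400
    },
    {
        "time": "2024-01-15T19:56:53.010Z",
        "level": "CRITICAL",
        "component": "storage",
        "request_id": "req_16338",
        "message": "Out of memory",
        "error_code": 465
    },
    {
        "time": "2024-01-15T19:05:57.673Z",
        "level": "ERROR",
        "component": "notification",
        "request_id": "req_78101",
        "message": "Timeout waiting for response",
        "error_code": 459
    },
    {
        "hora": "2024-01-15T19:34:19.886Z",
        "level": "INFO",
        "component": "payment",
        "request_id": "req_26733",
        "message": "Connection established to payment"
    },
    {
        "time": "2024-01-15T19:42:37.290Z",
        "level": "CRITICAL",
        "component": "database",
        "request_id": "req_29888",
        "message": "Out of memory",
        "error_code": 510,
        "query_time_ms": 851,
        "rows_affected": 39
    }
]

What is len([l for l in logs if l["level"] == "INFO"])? 1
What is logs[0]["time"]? "2024-01-15T19:40:39.041Z"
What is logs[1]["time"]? "2024-01-15T19:01:21.189Z"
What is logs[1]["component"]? "api"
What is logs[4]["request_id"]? "req_26733"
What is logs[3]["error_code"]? 459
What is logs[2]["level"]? "CRITICAL"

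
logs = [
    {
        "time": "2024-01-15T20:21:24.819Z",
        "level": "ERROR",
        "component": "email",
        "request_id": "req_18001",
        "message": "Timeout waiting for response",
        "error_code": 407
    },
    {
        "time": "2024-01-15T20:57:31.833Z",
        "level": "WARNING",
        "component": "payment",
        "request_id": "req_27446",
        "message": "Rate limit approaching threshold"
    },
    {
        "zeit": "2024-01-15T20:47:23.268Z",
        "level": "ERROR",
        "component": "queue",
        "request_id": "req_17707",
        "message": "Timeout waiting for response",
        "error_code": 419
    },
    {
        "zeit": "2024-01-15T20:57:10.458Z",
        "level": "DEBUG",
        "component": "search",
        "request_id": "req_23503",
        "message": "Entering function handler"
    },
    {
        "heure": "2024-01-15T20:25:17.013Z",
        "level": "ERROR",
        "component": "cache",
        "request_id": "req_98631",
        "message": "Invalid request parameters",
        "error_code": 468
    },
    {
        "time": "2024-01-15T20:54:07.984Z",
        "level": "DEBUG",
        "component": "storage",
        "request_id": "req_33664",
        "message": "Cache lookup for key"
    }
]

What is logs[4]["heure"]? "2024-01-15T20:25:17.013Z"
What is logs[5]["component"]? "storage"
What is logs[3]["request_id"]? "req_23503"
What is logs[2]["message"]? "Timeout waiting for response"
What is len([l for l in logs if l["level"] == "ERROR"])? 3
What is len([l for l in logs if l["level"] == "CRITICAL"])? 0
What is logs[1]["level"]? "WARNING"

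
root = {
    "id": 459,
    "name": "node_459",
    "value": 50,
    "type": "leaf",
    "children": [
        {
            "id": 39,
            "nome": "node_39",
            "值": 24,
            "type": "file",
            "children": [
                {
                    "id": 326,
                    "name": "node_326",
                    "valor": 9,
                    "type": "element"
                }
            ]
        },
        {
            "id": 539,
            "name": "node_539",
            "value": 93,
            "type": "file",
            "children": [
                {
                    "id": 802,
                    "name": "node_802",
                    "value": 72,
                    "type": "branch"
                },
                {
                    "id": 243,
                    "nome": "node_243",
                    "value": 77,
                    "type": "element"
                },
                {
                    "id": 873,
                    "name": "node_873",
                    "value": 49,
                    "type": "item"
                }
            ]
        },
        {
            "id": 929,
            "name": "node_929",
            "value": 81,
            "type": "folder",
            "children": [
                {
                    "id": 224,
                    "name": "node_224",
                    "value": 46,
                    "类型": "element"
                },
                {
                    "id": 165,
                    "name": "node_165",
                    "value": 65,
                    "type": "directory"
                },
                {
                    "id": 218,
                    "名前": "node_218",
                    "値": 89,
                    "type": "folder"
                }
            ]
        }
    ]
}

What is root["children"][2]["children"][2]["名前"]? "node_218"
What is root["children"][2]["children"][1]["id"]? 165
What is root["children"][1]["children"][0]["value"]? 72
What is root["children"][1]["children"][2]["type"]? "item"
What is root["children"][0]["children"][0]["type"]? "element"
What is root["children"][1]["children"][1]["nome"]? "node_243"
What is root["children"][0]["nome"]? "node_39"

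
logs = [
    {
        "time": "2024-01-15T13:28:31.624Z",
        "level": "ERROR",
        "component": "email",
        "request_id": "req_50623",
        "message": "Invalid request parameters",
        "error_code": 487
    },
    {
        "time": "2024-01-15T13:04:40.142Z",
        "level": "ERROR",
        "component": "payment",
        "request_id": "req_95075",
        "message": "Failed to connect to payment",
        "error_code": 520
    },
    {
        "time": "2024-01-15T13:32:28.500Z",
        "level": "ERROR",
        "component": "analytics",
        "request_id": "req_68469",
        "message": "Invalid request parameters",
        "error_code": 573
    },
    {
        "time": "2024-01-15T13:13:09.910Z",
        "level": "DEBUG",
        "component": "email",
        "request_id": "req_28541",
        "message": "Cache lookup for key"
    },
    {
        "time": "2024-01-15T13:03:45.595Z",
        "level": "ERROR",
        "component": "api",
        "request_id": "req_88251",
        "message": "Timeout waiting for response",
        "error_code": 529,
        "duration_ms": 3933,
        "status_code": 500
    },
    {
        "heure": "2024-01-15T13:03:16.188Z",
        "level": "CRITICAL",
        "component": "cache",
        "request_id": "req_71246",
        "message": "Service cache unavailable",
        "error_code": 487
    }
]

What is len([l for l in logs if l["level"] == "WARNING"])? 0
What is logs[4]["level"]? "ERROR"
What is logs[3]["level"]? "DEBUG"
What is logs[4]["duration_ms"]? 3933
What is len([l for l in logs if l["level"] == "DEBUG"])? 1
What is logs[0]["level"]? "ERROR"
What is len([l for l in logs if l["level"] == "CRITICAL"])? 1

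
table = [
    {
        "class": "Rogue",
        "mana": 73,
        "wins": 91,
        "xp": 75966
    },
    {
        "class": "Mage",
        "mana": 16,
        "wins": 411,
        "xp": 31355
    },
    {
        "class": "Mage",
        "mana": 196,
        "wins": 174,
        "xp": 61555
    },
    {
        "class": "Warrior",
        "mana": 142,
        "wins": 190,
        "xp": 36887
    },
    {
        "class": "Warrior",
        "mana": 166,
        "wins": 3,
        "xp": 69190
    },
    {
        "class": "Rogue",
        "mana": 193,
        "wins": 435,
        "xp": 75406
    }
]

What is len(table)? 6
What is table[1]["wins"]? 411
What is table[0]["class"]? "Rogue"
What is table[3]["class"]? "Warrior"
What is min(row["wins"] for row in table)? 3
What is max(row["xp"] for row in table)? 75966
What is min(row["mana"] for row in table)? 16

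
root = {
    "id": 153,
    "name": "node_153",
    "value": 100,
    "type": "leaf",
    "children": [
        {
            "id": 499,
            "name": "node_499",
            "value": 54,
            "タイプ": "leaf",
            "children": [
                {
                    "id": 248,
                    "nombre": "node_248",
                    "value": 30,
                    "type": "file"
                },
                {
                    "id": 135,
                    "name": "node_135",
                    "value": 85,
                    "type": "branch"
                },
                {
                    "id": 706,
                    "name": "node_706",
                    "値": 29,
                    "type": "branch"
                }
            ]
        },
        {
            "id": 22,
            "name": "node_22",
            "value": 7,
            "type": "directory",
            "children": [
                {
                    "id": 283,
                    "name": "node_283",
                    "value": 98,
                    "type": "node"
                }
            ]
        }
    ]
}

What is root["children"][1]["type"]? "directory"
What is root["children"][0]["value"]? 54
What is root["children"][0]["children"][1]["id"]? 135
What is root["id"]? 153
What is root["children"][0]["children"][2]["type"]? "branch"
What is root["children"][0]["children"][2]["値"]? 29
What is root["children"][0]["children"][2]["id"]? 706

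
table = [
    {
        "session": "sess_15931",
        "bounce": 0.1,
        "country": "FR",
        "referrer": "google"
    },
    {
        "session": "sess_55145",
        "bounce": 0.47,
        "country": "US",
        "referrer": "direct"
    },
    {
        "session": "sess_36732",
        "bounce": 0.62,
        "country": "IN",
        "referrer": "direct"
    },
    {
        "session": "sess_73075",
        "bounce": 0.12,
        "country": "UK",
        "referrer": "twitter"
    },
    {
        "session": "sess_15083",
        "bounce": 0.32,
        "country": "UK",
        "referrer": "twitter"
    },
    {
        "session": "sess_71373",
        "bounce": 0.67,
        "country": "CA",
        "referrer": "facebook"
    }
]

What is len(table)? 6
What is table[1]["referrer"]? "direct"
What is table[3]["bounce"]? 0.12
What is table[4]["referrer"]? "twitter"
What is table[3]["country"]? "UK"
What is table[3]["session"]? "sess_73075"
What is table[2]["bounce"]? 0.62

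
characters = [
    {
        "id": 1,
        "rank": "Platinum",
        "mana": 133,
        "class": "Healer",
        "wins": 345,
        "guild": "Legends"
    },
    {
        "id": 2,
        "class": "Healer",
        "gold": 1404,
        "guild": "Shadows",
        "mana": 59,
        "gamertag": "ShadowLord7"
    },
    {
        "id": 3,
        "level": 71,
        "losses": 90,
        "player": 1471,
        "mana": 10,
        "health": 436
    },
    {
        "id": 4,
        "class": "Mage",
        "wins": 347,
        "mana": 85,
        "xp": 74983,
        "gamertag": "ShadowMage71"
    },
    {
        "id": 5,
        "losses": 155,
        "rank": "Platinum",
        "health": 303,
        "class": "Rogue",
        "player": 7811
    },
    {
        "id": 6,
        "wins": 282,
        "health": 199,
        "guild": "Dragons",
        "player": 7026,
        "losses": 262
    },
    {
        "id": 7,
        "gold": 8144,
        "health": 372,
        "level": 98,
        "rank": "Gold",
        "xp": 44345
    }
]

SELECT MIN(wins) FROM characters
282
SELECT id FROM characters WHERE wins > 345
[4]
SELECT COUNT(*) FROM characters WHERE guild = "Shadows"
1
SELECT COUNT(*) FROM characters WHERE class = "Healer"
2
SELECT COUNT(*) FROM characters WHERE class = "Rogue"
1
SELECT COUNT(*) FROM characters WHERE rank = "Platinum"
2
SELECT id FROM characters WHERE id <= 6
[1, 2, 3, 4, 5, 6]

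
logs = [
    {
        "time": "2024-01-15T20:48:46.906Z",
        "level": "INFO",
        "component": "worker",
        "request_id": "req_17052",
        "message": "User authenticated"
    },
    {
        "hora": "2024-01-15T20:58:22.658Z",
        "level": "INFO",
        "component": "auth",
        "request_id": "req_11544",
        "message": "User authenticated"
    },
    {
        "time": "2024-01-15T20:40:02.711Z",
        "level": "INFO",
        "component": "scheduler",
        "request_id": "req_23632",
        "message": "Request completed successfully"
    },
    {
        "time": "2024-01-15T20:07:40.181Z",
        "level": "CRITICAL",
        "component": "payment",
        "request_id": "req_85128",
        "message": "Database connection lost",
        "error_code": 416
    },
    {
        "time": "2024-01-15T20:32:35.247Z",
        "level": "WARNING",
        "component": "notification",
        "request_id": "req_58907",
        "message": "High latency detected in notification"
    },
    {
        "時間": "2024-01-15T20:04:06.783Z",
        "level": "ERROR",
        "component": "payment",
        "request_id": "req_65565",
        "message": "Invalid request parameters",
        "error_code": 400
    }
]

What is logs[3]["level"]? "CRITICAL"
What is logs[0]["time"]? "2024-01-15T20:48:46.906Z"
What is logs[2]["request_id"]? "req_23632"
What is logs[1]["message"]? "User authenticated"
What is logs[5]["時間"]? "2024-01-15T20:04:06.783Z"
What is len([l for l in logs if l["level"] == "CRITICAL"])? 1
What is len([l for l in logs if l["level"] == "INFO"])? 3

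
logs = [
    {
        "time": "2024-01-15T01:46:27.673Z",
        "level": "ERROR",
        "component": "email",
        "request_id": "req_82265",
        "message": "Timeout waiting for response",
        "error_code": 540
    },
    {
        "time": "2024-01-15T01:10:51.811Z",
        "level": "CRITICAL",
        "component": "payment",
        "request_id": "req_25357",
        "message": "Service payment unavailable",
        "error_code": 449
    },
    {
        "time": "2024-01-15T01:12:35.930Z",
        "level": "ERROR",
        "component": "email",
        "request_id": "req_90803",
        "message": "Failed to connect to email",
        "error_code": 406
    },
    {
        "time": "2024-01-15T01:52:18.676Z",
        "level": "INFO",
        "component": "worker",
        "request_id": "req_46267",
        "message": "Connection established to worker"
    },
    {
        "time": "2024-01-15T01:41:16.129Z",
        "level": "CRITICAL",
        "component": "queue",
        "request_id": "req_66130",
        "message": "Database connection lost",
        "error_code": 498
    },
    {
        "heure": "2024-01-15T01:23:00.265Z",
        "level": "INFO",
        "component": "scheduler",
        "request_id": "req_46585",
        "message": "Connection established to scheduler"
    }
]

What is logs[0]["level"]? "ERROR"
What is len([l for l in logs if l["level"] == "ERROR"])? 2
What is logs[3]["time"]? "2024-01-15T01:52:18.676Z"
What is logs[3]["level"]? "INFO"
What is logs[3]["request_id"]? "req_46267"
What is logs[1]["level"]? "CRITICAL"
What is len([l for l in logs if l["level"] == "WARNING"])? 0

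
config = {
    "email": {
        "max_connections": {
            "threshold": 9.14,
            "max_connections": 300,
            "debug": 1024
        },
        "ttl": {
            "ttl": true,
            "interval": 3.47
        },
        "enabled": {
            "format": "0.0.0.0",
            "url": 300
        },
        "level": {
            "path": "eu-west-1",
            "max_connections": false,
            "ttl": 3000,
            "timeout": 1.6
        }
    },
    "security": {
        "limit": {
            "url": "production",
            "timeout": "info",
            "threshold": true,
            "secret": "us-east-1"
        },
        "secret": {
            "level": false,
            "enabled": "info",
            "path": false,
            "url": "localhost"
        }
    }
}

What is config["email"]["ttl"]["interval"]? 3.47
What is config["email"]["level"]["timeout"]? 1.6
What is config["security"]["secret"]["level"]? False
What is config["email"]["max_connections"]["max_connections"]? 300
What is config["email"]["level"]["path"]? "eu-west-1"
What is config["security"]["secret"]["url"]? "localhost"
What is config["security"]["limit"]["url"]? "production"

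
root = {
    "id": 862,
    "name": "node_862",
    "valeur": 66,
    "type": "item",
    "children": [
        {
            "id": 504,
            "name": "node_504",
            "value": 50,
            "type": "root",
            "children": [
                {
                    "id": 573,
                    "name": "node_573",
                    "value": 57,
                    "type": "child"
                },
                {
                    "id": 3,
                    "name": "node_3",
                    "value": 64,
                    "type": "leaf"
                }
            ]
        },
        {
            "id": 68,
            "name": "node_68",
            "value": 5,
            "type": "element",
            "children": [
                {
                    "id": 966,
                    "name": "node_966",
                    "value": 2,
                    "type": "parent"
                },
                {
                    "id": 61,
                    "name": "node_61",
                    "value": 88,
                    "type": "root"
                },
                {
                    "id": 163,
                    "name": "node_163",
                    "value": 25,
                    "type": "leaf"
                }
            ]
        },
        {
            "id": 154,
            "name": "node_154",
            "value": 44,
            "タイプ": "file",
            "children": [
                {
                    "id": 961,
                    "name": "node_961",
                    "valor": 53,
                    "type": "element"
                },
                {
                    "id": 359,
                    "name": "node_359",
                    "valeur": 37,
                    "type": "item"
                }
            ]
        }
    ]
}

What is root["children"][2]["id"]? 154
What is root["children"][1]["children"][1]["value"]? 88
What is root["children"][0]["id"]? 504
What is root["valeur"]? 66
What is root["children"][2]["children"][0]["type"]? "element"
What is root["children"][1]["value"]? 5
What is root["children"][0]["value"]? 50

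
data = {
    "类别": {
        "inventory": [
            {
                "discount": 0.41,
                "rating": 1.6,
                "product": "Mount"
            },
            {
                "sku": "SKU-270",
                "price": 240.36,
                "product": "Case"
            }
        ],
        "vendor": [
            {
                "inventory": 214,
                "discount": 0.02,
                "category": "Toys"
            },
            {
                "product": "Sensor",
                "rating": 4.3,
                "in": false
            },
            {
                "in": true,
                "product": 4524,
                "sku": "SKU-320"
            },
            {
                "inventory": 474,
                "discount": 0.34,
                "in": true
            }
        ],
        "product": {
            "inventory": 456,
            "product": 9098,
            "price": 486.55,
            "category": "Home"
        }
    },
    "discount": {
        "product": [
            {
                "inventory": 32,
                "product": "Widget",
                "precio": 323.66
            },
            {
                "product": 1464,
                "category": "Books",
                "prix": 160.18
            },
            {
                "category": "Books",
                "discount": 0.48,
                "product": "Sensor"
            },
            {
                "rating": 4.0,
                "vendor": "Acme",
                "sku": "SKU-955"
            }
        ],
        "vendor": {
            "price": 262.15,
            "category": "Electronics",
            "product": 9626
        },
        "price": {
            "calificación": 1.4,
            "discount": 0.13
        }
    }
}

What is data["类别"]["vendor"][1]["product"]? "Sensor"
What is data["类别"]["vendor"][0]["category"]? "Toys"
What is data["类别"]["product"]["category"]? "Home"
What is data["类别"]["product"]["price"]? 486.55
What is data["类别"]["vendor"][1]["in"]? False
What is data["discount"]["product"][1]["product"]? 1464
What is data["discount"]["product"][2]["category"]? "Books"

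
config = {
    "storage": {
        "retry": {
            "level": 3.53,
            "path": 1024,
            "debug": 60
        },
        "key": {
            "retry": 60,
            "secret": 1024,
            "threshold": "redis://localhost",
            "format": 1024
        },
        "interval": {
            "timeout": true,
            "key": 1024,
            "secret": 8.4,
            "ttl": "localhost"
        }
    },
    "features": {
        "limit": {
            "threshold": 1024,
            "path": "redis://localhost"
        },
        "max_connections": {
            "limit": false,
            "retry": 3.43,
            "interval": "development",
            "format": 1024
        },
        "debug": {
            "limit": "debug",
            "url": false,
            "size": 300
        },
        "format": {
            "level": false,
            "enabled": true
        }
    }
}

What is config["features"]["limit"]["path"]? "redis://localhost"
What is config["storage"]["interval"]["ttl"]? "localhost"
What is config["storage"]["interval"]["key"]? 1024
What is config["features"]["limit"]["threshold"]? 1024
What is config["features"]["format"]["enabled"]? True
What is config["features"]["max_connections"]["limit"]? False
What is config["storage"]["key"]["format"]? 1024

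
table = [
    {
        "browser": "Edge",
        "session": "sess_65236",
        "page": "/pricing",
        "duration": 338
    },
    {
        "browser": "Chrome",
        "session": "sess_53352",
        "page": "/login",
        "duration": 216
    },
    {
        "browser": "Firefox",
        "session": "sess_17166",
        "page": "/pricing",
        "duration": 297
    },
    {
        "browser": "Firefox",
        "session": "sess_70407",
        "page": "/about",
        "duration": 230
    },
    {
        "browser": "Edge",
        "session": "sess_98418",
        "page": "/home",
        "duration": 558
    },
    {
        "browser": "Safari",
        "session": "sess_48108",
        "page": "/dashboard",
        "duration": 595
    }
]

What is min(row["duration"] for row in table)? 216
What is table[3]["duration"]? 230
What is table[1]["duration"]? 216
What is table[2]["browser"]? "Firefox"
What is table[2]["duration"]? 297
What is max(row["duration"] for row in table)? 595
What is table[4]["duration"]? 558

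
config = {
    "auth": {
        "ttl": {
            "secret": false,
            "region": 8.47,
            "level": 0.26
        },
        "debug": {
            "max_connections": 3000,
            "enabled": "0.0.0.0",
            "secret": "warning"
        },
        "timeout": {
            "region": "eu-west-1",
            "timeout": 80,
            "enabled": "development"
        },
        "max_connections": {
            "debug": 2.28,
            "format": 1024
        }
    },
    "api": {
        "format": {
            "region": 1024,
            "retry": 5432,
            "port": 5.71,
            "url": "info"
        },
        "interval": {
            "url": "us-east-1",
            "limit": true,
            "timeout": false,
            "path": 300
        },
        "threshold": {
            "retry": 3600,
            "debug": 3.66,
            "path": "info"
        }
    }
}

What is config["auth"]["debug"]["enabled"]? "0.0.0.0"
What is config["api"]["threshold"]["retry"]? 3600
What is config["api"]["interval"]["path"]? 300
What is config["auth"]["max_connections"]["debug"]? 2.28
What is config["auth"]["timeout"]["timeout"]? 80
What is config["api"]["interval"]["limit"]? True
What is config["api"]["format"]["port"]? 5.71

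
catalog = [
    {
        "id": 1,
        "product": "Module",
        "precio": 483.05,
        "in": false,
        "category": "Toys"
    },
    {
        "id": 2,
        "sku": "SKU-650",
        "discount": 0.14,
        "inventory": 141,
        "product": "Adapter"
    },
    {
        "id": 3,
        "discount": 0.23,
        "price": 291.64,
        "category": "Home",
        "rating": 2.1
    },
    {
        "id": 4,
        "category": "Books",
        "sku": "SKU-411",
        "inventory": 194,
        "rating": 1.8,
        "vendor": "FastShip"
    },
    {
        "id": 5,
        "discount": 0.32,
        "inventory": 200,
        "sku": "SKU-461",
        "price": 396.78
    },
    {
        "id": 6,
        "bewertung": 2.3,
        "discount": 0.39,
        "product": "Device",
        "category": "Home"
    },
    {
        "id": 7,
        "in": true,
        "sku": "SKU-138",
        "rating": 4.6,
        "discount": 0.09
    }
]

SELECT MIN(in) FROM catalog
False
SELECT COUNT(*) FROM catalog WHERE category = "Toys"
1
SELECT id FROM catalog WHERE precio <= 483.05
[1]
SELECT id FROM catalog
[1, 2, 3, 4, 5, 6, 7]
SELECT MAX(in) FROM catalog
True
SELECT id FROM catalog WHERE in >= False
[1, 7]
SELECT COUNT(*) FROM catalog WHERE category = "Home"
2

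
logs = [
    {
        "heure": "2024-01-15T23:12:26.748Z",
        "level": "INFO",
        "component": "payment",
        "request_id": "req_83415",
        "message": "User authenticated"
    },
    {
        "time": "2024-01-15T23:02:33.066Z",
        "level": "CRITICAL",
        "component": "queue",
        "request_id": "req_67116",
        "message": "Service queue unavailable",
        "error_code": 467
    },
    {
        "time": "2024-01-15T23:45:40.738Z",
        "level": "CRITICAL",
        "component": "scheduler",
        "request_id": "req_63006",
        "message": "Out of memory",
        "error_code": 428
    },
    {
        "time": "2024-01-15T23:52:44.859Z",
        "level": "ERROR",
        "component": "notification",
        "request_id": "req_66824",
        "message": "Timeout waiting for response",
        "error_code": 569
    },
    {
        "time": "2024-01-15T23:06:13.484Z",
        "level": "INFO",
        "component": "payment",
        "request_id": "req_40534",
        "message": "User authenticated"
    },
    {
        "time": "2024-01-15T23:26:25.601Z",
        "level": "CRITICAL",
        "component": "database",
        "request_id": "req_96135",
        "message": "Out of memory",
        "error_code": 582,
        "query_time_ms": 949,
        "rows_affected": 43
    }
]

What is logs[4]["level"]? "INFO"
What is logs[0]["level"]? "INFO"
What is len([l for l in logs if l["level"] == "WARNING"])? 0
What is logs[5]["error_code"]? 582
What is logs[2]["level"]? "CRITICAL"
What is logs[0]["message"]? "User authenticated"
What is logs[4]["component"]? "payment"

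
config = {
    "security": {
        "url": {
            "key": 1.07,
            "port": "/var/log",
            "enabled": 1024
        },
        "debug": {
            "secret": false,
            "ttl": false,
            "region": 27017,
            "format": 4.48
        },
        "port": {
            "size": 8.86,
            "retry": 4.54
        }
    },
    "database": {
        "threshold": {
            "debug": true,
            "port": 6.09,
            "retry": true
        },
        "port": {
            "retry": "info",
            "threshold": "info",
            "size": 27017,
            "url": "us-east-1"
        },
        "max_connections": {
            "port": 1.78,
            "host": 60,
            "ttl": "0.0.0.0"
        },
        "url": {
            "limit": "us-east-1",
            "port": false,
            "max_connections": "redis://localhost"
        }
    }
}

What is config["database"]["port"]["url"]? "us-east-1"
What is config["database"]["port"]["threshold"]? "info"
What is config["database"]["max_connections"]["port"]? 1.78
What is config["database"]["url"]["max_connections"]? "redis://localhost"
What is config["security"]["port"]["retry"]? 4.54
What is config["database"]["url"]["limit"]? "us-east-1"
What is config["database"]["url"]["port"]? False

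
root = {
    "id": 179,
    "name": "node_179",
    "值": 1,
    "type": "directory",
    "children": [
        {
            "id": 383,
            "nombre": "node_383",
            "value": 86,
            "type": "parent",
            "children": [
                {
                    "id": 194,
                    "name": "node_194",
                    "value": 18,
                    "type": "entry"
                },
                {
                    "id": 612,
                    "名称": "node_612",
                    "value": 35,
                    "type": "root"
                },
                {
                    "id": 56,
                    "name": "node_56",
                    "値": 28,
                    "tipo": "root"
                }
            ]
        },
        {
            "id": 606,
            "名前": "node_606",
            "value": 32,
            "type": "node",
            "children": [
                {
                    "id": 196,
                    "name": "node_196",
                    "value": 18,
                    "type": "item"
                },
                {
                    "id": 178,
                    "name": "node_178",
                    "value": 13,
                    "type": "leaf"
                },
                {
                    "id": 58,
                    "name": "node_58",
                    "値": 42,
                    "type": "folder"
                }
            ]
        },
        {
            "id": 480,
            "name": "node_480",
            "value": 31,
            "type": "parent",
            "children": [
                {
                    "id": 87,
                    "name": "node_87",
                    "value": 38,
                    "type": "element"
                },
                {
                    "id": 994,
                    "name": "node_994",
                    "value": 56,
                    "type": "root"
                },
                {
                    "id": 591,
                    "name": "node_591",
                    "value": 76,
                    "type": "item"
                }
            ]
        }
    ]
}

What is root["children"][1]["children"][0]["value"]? 18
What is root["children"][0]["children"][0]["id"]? 194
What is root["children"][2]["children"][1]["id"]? 994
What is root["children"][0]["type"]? "parent"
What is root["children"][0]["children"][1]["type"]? "root"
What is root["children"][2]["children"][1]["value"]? 56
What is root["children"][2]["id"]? 480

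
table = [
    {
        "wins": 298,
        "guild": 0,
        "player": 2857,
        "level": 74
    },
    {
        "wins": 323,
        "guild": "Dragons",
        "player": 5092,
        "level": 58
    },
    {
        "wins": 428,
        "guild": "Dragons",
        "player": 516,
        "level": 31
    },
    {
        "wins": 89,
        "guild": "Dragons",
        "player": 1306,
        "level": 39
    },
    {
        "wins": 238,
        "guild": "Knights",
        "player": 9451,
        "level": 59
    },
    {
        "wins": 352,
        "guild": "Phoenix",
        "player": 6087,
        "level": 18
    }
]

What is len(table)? 6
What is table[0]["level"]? 74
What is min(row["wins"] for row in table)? 89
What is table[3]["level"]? 39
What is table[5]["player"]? 6087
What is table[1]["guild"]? "Dragons"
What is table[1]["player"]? 5092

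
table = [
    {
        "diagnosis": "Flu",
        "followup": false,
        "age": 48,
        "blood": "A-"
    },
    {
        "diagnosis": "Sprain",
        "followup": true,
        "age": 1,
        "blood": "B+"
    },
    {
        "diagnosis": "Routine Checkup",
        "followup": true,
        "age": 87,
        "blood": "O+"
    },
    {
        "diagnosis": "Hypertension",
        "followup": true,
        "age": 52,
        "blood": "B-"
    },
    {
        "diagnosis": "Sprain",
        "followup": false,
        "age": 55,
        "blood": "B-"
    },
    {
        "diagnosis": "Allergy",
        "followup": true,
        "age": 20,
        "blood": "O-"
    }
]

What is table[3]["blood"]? "B-"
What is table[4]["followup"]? False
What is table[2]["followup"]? True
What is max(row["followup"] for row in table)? True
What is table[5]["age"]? 20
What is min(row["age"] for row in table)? 1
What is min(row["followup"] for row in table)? False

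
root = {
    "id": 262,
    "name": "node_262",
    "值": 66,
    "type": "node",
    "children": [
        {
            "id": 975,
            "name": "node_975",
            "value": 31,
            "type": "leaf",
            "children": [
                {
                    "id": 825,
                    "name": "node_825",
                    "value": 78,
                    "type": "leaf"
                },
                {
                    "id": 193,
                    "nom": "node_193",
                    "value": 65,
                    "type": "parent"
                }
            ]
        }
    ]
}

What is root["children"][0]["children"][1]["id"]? 193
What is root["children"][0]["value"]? 31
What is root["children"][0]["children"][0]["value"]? 78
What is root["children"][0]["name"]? "node_975"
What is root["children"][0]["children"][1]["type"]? "parent"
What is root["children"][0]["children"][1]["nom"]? "node_193"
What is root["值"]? 66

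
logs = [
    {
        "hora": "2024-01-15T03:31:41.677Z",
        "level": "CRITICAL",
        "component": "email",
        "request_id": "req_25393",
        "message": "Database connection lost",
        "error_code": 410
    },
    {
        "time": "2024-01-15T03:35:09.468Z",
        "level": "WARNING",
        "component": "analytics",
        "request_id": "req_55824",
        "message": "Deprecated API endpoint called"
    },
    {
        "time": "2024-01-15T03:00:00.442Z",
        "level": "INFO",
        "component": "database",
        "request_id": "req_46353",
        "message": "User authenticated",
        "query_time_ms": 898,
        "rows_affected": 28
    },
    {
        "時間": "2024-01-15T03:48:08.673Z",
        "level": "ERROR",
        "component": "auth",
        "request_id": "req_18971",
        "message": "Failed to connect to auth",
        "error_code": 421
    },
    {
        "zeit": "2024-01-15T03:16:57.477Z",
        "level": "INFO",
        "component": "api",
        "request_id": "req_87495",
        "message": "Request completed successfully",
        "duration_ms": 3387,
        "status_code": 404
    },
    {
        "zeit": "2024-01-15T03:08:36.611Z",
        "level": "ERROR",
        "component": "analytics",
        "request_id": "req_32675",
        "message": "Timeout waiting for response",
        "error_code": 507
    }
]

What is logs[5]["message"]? "Timeout waiting for response"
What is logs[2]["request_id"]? "req_46353"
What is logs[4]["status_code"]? 404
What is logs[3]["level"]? "ERROR"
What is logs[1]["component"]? "analytics"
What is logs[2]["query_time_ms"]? 898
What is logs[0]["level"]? "CRITICAL"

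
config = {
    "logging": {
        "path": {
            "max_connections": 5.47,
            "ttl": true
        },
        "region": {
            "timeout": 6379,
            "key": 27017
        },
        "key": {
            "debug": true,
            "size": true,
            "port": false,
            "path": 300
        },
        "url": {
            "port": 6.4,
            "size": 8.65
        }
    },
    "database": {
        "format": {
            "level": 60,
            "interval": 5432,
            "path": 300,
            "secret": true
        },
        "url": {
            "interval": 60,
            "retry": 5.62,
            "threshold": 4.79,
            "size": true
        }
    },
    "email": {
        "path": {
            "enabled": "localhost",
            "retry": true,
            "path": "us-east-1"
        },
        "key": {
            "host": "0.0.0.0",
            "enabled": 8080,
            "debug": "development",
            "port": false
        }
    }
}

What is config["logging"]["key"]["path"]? 300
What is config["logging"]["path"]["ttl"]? True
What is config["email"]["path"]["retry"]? True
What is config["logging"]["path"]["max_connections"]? 5.47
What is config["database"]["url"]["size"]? True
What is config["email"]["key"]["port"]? False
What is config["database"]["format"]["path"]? 300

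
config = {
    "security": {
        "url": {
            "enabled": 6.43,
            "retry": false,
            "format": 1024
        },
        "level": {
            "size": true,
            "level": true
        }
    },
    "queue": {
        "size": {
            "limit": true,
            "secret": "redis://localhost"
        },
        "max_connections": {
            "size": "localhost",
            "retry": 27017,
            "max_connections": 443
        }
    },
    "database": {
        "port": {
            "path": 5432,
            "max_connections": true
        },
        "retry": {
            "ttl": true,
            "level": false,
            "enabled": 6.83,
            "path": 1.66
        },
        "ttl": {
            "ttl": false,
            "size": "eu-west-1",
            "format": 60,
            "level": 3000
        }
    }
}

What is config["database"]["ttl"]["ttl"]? False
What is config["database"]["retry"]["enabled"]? 6.83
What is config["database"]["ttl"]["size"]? "eu-west-1"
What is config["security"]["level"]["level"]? True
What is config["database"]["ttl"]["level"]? 3000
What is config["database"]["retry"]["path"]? 1.66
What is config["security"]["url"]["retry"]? False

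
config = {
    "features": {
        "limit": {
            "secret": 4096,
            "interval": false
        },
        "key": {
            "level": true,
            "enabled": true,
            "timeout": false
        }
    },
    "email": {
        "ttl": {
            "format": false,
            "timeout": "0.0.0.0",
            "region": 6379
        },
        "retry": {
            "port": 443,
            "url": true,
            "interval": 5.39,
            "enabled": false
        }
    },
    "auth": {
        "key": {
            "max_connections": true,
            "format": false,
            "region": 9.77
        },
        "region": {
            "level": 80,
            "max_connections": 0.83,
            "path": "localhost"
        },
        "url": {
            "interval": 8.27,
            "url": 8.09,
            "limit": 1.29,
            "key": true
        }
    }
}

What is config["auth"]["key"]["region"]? 9.77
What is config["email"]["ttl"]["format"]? False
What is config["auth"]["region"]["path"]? "localhost"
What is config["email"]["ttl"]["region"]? 6379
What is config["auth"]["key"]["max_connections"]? True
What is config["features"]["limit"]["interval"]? False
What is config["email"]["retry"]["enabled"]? False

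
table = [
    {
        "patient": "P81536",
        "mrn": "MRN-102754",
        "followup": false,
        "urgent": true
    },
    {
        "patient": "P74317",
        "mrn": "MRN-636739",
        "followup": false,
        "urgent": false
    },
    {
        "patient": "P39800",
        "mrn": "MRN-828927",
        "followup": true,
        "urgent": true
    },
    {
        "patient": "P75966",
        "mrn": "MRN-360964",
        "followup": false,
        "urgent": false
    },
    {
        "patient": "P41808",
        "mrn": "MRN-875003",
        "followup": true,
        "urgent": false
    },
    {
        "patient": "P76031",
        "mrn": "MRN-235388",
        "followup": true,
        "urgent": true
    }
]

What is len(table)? 6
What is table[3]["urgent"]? False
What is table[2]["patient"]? "P39800"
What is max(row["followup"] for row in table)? True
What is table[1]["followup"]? False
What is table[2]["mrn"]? "MRN-828927"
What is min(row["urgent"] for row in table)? False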